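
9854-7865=1989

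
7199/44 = 163 + 27/44 = 163.61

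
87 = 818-731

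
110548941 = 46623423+63925518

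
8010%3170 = 1670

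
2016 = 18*112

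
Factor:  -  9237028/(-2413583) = 2^2*29^(  -  1 )*83227^(-1)*2309257^1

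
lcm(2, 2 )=2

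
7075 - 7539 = -464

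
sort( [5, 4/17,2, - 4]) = [ - 4, 4/17 , 2, 5 ] 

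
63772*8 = 510176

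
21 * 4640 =97440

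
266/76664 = 19/5476 = 0.00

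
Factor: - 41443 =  - 41443^1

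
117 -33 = 84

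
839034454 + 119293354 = 958327808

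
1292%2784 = 1292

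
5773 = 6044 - 271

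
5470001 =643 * 8507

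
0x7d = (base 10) 125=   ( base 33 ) 3q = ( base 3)11122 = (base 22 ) 5f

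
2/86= 1/43 = 0.02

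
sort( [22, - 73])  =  [ - 73, 22]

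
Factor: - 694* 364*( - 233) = 2^3*7^1*13^1*233^1 *347^1 =58859528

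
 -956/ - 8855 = 956/8855 = 0.11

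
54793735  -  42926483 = 11867252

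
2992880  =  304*9845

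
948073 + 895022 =1843095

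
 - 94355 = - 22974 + -71381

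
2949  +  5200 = 8149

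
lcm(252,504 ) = 504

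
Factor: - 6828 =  - 2^2*3^1*569^1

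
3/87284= 3/87284 =0.00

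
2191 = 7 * 313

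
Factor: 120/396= 2^1 * 3^( - 1)*5^1*11^( - 1) = 10/33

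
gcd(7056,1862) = 98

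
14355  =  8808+5547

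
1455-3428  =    -  1973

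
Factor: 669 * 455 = 304395 = 3^1*5^1 * 7^1* 13^1*223^1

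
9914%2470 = 34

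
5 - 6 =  - 1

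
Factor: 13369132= 2^2*7^1*477469^1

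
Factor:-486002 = -2^1*11^1 * 22091^1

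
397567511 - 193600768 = 203966743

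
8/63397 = 8/63397 = 0.00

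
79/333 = 79/333 = 0.24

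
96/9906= 16/1651 = 0.01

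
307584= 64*4806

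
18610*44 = 818840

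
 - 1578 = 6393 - 7971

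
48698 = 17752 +30946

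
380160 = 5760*66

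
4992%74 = 34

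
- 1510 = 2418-3928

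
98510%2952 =1094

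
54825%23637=7551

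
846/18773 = 846/18773 = 0.05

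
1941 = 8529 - 6588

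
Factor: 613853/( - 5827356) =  - 2^( - 2)*3^( - 3)*17^1 * 79^(  -  1 )*683^( - 1)* 36109^1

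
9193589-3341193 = 5852396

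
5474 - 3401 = 2073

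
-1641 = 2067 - 3708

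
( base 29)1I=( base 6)115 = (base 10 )47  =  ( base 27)1k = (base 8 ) 57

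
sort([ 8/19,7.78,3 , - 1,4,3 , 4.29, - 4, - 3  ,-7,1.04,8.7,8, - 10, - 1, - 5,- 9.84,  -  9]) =[ - 10 , - 9.84, - 9, - 7, - 5, - 4,- 3, - 1, - 1, 8/19,1.04,3,3,4, 4.29,7.78,8,  8.7]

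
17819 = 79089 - 61270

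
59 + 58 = 117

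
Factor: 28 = 2^2*7^1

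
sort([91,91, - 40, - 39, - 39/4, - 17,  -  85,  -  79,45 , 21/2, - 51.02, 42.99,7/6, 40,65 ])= [ - 85,-79, - 51.02, -40, - 39, -17,  -  39/4,  7/6, 21/2, 40 , 42.99, 45,65,91,  91 ] 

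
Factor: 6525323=7^1  *932189^1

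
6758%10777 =6758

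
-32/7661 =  - 32/7661 = -0.00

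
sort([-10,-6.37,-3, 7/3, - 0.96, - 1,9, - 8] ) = [ - 10, - 8,-6.37, - 3, -1 ,- 0.96,7/3,  9]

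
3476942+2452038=5928980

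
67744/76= 891 + 7/19 = 891.37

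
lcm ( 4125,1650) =8250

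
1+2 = 3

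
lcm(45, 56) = 2520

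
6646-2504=4142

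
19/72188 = 19/72188 = 0.00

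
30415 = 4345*7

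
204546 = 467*438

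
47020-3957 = 43063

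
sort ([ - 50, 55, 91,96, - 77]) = [ - 77, - 50,55, 91, 96]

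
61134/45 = 20378/15 = 1358.53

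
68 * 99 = 6732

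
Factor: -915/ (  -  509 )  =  3^1 * 5^1*61^1*509^( - 1 )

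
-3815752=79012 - 3894764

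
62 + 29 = 91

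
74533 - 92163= - 17630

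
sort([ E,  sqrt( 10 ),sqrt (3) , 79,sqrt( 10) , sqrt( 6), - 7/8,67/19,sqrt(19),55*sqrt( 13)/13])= [ - 7/8,sqrt ( 3),sqrt ( 6),E , sqrt (10 ), sqrt ( 10 ), 67/19,sqrt( 19),55*sqrt(13) /13, 79] 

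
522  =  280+242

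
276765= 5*55353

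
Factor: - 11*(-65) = 5^1*11^1*13^1 = 715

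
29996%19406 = 10590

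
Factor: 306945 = 3^2 *5^1*19^1*359^1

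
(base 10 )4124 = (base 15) 134e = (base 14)1708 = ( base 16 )101c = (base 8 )10034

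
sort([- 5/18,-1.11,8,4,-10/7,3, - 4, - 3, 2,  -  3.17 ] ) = [-4, - 3.17, - 3,-10/7, - 1.11,- 5/18, 2, 3, 4, 8 ]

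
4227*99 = 418473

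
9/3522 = 3/1174  =  0.00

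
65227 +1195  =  66422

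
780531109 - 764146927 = 16384182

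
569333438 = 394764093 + 174569345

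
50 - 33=17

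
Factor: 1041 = 3^1 * 347^1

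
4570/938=4+409/469  =  4.87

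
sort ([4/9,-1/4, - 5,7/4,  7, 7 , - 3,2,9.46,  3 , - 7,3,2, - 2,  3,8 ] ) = [  -  7, - 5, - 3,  -  2, - 1/4, 4/9, 7/4, 2,2, 3, 3,  3,7,7,8, 9.46] 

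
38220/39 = 980= 980.00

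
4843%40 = 3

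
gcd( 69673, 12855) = 1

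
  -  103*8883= -914949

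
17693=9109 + 8584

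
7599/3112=2+1375/3112 = 2.44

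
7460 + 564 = 8024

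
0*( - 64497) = 0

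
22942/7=22942/7 = 3277.43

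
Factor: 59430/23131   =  2^1*3^1*5^1*7^1*283^1*23131^( - 1)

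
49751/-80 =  - 622+ 9/80 = - 621.89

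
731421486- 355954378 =375467108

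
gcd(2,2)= 2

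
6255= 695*9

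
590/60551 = 590/60551 = 0.01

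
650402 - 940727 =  - 290325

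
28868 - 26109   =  2759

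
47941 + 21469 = 69410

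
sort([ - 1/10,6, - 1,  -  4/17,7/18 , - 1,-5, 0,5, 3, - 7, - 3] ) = [ - 7, - 5, - 3, - 1, - 1,  -  4/17,  -  1/10, 0,  7/18, 3,  5,6]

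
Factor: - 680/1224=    - 3^( - 2)*5^1 = -5/9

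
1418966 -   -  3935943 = 5354909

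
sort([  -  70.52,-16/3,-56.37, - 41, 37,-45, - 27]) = [ - 70.52,- 56.37,-45, - 41,-27, - 16/3,37 ] 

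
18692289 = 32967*567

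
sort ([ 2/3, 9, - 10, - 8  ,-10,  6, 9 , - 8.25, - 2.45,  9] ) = [ - 10, - 10, - 8.25, - 8, - 2.45,2/3,6, 9,9,9] 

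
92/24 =23/6 = 3.83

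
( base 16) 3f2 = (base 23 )1KL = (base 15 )475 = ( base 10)1010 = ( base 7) 2642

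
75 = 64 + 11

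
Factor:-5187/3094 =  - 57/34 = - 2^ (-1 )*3^1*17^(-1) * 19^1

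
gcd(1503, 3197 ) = 1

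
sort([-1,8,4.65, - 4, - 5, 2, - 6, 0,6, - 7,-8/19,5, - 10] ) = [ - 10, - 7,-6 , - 5, - 4,-1, - 8/19,0 , 2, 4.65,5, 6, 8]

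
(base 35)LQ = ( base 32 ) np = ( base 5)11021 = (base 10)761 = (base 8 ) 1371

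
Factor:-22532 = - 2^2*43^1*131^1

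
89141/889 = 100  +  241/889 = 100.27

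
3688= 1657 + 2031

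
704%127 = 69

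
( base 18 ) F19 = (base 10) 4887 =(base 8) 11427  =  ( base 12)29b3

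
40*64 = 2560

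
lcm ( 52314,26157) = 52314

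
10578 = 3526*3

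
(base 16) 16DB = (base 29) 6RM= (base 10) 5851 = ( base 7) 23026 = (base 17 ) 1343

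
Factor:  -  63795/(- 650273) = 3^1*5^1*13^ ( - 1)*4253^1* 50021^(-1)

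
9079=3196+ 5883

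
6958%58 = 56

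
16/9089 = 16/9089 =0.00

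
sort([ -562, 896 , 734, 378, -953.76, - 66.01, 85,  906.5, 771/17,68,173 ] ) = [-953.76, - 562, - 66.01,  771/17,68, 85, 173,  378, 734,896,906.5]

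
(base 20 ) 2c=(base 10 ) 52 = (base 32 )1k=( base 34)1I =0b110100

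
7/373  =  7/373 =0.02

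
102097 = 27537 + 74560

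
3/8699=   3/8699 = 0.00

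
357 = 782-425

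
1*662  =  662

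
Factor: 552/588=46/49 = 2^1*7^( -2)*23^1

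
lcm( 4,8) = 8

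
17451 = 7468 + 9983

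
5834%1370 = 354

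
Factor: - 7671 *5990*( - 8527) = 391809595830 = 2^1*3^1*5^1*599^1*2557^1*8527^1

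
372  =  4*93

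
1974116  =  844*2339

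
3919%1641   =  637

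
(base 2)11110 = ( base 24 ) 16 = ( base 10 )30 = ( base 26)14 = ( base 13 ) 24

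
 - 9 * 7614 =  - 68526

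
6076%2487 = 1102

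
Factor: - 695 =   -  5^1*139^1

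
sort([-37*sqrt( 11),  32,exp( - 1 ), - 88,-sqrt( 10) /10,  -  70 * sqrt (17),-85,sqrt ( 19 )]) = [ - 70*sqrt (17), - 37 * sqrt( 11), - 88, - 85 , - sqrt( 10) /10,  exp ( - 1), sqrt( 19), 32 ]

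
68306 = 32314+35992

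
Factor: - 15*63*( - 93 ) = 87885 = 3^4*5^1 * 7^1*31^1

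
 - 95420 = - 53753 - 41667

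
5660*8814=49887240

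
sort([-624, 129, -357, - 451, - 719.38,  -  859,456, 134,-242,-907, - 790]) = [-907,-859, - 790, - 719.38,-624, - 451,-357, -242, 129,134, 456 ] 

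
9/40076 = 9/40076 = 0.00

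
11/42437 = 11/42437 =0.00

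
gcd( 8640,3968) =64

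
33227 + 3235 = 36462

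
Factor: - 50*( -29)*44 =2^3*5^2*11^1 * 29^1 = 63800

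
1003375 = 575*1745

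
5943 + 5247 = 11190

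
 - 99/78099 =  - 1+26000/26033= -0.00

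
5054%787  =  332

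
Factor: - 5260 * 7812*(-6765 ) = 277981426800 = 2^4*3^3*5^2*7^1* 11^1*31^1*41^1*263^1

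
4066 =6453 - 2387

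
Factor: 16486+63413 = 3^1*26633^1=79899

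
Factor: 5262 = 2^1*3^1*877^1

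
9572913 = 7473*1281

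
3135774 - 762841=2372933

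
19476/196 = 4869/49 = 99.37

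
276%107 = 62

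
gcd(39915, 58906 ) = 1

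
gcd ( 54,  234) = 18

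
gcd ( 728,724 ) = 4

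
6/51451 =6/51451 =0.00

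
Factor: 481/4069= 37/313 = 37^1*313^( - 1 )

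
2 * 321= 642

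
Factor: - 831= - 3^1*277^1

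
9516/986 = 9 + 321/493 =9.65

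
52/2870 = 26/1435  =  0.02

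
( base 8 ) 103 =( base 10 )67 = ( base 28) 2B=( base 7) 124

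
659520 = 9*73280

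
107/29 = 3 + 20/29 = 3.69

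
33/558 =11/186 = 0.06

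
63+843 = 906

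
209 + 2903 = 3112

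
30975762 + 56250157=87225919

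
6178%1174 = 308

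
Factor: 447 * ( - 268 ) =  - 119796 = -2^2*3^1 * 67^1*149^1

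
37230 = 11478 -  - 25752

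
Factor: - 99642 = - 2^1*3^1*16607^1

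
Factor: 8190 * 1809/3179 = 14815710/3179=2^1 *3^5*5^1*7^1 * 11^( - 1) * 13^1 * 17^(-2)*67^1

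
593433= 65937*9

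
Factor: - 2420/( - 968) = 2^( - 1)*5^1 = 5/2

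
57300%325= 100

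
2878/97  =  2878/97 = 29.67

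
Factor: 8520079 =8520079^1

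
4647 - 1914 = 2733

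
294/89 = 294/89=3.30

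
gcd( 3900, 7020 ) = 780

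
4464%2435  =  2029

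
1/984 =1/984 = 0.00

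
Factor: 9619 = 9619^1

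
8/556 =2/139 = 0.01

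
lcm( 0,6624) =0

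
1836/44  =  41 + 8/11  =  41.73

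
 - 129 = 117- 246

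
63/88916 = 63/88916 = 0.00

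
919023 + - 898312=20711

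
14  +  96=110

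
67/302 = 67/302  =  0.22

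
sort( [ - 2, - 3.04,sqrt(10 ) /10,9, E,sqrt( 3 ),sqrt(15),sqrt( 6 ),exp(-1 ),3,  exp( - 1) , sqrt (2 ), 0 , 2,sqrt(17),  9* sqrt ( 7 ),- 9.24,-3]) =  [-9.24,-3.04, -3 ,  -  2,0, sqrt( 10 )/10,exp ( - 1), exp( - 1 ), sqrt(  2 ), sqrt( 3), 2,sqrt( 6 ), E,3, sqrt( 15), sqrt(17 ),9, 9*sqrt( 7)]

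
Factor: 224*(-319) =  - 2^5*7^1*11^1*29^1 = -  71456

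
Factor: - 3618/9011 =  - 2^1 * 3^3*67^1*9011^( - 1)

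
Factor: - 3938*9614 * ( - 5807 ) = 219852625124=2^2*11^2 *19^1*23^1*179^1*5807^1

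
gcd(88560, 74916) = 36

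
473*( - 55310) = - 26161630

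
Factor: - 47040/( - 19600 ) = 2^2* 3^1 * 5^(-1)= 12/5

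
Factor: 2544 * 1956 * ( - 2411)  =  -11997290304= -  2^6*3^2*53^1 * 163^1*2411^1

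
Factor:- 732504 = - 2^3*3^1*23^1*1327^1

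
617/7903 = 617/7903 = 0.08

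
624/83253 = 208/27751 = 0.01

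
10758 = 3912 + 6846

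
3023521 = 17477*173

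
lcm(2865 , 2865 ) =2865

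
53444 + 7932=61376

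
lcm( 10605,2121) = 10605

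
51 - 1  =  50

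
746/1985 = 746/1985=0.38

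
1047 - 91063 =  - 90016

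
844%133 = 46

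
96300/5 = 19260 = 19260.00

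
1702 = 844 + 858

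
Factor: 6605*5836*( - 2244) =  - 86498974320=-2^4*3^1*5^1 * 11^1 *17^1*1321^1*1459^1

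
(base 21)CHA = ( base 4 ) 1120123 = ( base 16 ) 161b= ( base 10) 5659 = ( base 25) 919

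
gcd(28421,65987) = 1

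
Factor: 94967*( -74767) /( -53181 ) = 7100397689/53181 = 3^( - 2)*7^1*11^1*19^( - 1)*23^1*311^( - 1)*971^1* 4129^1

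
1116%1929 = 1116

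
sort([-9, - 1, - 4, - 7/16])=[ - 9,-4,-1, - 7/16]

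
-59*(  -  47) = 2773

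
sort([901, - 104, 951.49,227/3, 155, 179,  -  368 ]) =[ - 368,  -  104,227/3 , 155, 179, 901, 951.49]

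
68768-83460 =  - 14692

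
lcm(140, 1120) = 1120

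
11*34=374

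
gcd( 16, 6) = 2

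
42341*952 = 40308632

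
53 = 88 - 35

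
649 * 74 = 48026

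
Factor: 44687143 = 44687143^1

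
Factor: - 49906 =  - 2^1*24953^1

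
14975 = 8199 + 6776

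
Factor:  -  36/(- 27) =2^2*3^( - 1 ) = 4/3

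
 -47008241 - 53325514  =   - 100333755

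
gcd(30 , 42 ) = 6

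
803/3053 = 803/3053 = 0.26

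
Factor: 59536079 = 149^1*399571^1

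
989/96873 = 989/96873 =0.01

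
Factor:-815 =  - 5^1*163^1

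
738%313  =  112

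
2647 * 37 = 97939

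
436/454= 218/227 = 0.96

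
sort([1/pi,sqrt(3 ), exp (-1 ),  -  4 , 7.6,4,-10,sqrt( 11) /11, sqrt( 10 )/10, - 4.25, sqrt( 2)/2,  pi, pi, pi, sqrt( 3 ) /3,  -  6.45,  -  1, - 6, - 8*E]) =[ - 8*E, - 10, - 6.45, - 6,-4.25, - 4,-1, sqrt( 11)/11, sqrt( 10)/10, 1/pi,exp(-1), sqrt(3 ) /3,sqrt( 2 )/2,sqrt(3 ), pi, pi, pi,4,  7.6]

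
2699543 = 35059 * 77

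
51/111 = 17/37 = 0.46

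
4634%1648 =1338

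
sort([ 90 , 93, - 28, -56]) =[-56,-28, 90, 93 ]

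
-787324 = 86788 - 874112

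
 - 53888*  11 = -592768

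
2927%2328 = 599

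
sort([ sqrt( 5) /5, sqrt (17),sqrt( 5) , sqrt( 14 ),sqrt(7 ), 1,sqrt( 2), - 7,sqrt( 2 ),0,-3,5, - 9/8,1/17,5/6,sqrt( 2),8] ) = [ - 7, - 3,  -  9/8,0,1/17  ,  sqrt(5)/5, 5/6,1,sqrt( 2),  sqrt(2 ),sqrt( 2),sqrt( 5),sqrt( 7 ), sqrt( 14) , sqrt ( 17),  5,8] 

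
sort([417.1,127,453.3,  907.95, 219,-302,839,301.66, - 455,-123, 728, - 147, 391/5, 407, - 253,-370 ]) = [ - 455, - 370,- 302,-253,-147,-123,391/5,127,219, 301.66,  407,  417.1, 453.3, 728,839,  907.95]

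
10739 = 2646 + 8093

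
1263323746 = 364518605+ 898805141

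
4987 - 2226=2761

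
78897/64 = 78897/64 = 1232.77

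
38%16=6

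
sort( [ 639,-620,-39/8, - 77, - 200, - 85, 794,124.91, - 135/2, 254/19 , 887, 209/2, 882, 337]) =[  -  620,-200, - 85 ,-77 , - 135/2, - 39/8, 254/19, 209/2, 124.91, 337,  639, 794,882,887 ]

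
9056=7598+1458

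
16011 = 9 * 1779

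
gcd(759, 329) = 1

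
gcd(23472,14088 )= 24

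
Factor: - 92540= -2^2 * 5^1*7^1*661^1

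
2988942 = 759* 3938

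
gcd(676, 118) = 2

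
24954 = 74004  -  49050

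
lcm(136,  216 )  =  3672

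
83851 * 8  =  670808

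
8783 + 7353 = 16136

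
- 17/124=-17/124 =-  0.14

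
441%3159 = 441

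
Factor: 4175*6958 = 29049650 = 2^1*5^2*7^2*71^1 * 167^1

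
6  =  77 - 71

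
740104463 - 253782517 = 486321946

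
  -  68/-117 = 68/117 = 0.58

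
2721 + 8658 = 11379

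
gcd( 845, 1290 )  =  5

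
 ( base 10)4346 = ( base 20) ah6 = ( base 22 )8lc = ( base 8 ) 10372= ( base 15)144B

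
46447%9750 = 7447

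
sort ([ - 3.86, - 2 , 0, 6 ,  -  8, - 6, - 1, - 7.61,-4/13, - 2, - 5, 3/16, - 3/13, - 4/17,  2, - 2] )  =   [ - 8, - 7.61, - 6,  -  5, - 3.86 , - 2, - 2, - 2 , - 1, - 4/13,-4/17, - 3/13,  0,3/16,2, 6]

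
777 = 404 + 373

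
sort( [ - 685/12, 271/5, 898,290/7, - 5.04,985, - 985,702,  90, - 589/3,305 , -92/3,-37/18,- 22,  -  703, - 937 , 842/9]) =[ - 985, - 937,-703, - 589/3,-685/12, - 92/3, - 22, - 5.04, - 37/18,290/7,271/5,90, 842/9,305,702, 898,985 ]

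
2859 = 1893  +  966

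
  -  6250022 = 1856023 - 8106045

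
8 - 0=8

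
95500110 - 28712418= 66787692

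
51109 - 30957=20152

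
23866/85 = 280  +  66/85= 280.78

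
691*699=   483009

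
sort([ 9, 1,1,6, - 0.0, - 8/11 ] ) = [ - 8/11,- 0.0 , 1, 1 , 6, 9]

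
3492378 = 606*5763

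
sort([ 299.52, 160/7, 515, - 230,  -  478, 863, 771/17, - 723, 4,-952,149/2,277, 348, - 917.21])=[-952,  -  917.21 , - 723, -478, - 230, 4, 160/7, 771/17,149/2,  277, 299.52, 348, 515,863]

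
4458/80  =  55 +29/40 =55.73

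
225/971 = 225/971= 0.23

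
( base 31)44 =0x80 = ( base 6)332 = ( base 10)128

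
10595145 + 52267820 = 62862965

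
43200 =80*540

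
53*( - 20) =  - 1060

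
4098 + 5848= 9946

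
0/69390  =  0 = 0.00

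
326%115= 96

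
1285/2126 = 1285/2126 = 0.60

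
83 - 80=3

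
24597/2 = 24597/2 = 12298.50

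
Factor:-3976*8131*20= -646577120=- 2^5*5^1*7^1*47^1 * 71^1 *173^1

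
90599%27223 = 8930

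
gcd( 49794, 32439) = 3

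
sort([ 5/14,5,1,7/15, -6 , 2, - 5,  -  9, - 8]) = [ - 9 , - 8, - 6, - 5,5/14, 7/15 , 1,  2, 5 ]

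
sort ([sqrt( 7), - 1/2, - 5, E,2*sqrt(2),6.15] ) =[ - 5,-1/2,  sqrt( 7),E, 2 * sqrt( 2), 6.15 ]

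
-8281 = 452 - 8733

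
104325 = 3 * 34775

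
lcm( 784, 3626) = 29008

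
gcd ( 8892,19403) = 1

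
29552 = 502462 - 472910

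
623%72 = 47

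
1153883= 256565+897318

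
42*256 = 10752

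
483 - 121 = 362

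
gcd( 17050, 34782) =682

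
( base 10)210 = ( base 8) 322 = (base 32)6I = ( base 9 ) 253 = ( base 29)77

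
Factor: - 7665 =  - 3^1*5^1*7^1*73^1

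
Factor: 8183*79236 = 648388188  =  2^2*3^2*7^2 * 31^1 * 71^1*167^1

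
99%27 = 18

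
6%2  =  0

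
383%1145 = 383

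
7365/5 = 1473 = 1473.00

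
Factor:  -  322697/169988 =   -  691/364 = - 2^ (  -  2 )*7^(- 1)*13^(  -  1 )*691^1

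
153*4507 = 689571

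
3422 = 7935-4513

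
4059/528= 7 + 11/16 = 7.69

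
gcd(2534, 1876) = 14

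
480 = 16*30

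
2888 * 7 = 20216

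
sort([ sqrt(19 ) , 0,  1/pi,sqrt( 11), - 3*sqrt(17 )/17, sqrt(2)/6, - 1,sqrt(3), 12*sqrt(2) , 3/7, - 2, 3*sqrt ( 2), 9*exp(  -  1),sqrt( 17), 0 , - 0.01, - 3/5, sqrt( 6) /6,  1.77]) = [ - 2, - 1 , - 3*sqrt(17)/17,- 3/5, - 0.01,0,0,  sqrt(2) /6,1/pi , sqrt( 6) /6, 3/7,sqrt( 3), 1.77, 9*exp (  -  1), sqrt(11), sqrt (17 ),3 * sqrt (2), sqrt( 19), 12*sqrt(2) ]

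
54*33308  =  1798632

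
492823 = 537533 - 44710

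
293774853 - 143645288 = 150129565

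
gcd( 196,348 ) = 4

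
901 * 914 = 823514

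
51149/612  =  83  +  353/612 = 83.58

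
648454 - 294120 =354334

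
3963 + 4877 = 8840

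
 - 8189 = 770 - 8959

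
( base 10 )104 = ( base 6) 252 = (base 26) 40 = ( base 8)150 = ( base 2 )1101000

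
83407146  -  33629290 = 49777856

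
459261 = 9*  51029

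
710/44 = 16  +  3/22  =  16.14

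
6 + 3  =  9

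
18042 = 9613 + 8429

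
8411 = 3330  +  5081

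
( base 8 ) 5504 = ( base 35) 2CE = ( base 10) 2884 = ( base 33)2LD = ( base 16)b44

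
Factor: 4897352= 2^3*612169^1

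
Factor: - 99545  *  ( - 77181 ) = 7682982645 = 3^1 * 5^1*13^1*43^1*463^1*1979^1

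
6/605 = 6/605 = 0.01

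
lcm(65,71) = 4615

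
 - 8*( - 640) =5120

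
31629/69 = 458 + 9/23 = 458.39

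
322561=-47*( - 6863)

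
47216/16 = 2951= 2951.00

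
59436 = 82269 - 22833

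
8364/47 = 8364/47 = 177.96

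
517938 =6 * 86323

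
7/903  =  1/129= 0.01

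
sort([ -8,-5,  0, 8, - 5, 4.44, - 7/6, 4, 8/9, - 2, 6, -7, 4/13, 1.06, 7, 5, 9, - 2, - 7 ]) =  [ - 8, - 7, - 7, - 5, - 5, - 2, - 2, - 7/6, 0, 4/13, 8/9, 1.06 , 4, 4.44, 5, 6 , 7,8,9] 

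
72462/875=72462/875 = 82.81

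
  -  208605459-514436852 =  - 723042311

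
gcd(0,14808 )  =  14808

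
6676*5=33380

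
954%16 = 10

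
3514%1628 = 258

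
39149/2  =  39149/2 = 19574.50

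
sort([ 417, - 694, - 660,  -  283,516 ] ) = [-694, - 660 , - 283,417,516] 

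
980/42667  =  980/42667 =0.02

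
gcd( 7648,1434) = 478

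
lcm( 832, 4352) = 56576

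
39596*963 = 38130948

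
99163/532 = 99163/532 = 186.40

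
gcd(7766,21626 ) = 22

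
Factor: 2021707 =1109^1 *1823^1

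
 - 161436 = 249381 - 410817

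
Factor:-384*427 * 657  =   - 2^7 * 3^3 * 7^1*61^1*73^1 = -107726976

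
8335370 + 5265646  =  13601016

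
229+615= 844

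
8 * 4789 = 38312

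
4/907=4/907 = 0.00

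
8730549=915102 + 7815447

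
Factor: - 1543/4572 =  -2^( - 2 )*3^( - 2 )*127^(  -  1 )*1543^1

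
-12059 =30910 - 42969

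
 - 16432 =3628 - 20060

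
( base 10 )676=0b1010100100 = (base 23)169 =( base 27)p1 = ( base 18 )21A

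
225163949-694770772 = -469606823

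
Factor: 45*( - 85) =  - 3^2*5^2*17^1 = - 3825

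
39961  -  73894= - 33933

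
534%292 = 242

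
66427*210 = 13949670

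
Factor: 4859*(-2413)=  - 11724767 = - 19^1*43^1*113^1*127^1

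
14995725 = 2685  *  5585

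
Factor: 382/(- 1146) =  - 3^(-1 ) = - 1/3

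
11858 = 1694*7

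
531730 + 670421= 1202151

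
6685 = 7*955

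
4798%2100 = 598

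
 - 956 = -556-400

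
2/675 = 2/675 = 0.00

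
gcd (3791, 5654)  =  1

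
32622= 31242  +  1380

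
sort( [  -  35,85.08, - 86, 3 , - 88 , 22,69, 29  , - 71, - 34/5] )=[ -88,- 86,-71,- 35, - 34/5, 3, 22, 29,69, 85.08] 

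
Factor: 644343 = 3^1*7^1*61^1*503^1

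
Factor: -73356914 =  - 2^1*1877^1*19541^1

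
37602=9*4178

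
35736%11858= 162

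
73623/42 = 24541/14 = 1752.93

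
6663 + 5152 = 11815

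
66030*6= 396180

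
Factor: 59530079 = 7^1*8504297^1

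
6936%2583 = 1770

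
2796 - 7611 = - 4815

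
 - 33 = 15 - 48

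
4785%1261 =1002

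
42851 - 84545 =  - 41694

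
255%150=105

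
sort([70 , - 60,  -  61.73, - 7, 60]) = [ - 61.73,-60,- 7,60,  70]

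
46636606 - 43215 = 46593391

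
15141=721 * 21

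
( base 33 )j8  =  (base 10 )635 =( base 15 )2c5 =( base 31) kf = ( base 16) 27b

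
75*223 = 16725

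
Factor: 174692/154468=43673/38617 = 7^1 * 17^1*23^ (  -  2)*73^ ( - 1 )*367^1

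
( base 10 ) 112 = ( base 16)70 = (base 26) 48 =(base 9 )134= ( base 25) 4C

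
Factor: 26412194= 2^1*163^1 * 81019^1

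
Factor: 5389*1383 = 3^1*17^1*317^1*461^1 = 7452987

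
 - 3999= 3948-7947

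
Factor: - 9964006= - 2^1*13^1*17^1*22543^1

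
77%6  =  5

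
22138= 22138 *1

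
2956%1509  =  1447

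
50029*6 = 300174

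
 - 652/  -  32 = 20  +  3/8  =  20.38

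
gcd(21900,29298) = 6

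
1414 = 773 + 641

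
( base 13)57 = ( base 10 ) 72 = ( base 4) 1020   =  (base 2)1001000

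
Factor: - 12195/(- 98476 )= 2^( - 2)*3^2*5^1 * 7^ (-1 )*271^1 * 3517^(-1 ) 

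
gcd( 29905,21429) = 1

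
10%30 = 10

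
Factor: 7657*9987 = 76470459  =  3^1 *13^1*19^1*31^1*3329^1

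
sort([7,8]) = [7,8] 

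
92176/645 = 142  +  586/645 = 142.91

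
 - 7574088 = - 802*9444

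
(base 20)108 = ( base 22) ic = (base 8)630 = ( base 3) 120010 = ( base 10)408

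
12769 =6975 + 5794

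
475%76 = 19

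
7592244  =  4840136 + 2752108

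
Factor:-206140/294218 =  - 110/157 = - 2^1*5^1*11^1*157^(-1) 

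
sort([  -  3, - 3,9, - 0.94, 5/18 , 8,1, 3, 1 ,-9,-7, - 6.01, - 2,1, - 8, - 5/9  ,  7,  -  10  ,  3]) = [ -10, - 9, - 8,-7, - 6.01, - 3,-3,-2, - 0.94,  -  5/9,  5/18,  1,1,1,3, 3,  7 , 8, 9]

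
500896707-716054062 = - 215157355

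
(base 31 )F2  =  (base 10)467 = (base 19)15B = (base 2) 111010011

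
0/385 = 0 = 0.00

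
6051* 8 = 48408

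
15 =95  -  80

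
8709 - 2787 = 5922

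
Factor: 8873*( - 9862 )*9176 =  - 2^4*19^1*31^1*37^1*467^1*4931^1 = - 802950706576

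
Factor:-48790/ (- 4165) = 2^1*7^ ( - 1)*41^1 = 82/7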